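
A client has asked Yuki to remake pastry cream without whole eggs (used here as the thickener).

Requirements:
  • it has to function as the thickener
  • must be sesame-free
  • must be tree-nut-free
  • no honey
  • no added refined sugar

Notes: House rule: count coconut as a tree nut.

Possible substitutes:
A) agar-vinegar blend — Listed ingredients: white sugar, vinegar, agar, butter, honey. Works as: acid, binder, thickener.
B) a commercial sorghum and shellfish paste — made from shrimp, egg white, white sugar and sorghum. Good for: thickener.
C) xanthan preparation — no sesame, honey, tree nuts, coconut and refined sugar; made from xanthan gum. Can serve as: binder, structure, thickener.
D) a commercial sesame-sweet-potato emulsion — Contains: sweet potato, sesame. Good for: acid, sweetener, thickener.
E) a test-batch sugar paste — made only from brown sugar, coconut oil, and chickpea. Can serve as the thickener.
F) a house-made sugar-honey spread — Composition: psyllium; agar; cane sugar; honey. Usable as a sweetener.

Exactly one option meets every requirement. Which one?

C

A: has honey, so not honey-free; has white sugar, so not no-added-sugar — no
B: has white sugar, so not no-added-sugar — reject
C: all constraints satisfied — keep
D: has sesame, so not sesame-free — no
E: has brown sugar, so not no-added-sugar; has coconut oil, so not tree-nut-free — no
F: not usable as a thickener; has honey, so not honey-free (and 1 more) — reject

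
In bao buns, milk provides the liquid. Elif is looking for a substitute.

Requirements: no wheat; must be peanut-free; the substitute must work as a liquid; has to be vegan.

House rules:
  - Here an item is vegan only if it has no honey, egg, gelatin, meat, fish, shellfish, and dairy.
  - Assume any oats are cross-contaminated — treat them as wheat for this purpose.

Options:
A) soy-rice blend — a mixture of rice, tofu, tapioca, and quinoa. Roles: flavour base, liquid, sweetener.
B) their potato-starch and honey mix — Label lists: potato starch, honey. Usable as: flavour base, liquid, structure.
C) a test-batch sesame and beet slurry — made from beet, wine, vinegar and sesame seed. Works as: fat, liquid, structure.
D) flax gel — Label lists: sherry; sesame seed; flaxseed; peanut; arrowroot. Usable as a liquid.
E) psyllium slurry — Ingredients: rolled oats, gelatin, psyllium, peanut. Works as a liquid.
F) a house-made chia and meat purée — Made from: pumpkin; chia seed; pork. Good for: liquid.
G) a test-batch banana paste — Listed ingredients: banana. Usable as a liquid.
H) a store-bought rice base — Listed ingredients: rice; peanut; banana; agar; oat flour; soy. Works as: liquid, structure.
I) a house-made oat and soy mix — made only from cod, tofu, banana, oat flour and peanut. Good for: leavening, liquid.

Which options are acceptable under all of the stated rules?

A: rice and tofu etc. — none of it excluded — keep
B: has honey, so not vegan — out
C: nothing on the exclusion list — OK
D: has peanut, so not peanut-free — no
E: has gelatin, so not vegan; has peanut, so not peanut-free (and 1 more) — out
F: has pork, so not vegan — reject
G: works as a liquid, wheat-free, vegan — valid
H: has peanut, so not peanut-free; has oat flour, so not wheat-free — out
I: has cod, so not vegan; has peanut, so not peanut-free (and 1 more) — no

A, C, G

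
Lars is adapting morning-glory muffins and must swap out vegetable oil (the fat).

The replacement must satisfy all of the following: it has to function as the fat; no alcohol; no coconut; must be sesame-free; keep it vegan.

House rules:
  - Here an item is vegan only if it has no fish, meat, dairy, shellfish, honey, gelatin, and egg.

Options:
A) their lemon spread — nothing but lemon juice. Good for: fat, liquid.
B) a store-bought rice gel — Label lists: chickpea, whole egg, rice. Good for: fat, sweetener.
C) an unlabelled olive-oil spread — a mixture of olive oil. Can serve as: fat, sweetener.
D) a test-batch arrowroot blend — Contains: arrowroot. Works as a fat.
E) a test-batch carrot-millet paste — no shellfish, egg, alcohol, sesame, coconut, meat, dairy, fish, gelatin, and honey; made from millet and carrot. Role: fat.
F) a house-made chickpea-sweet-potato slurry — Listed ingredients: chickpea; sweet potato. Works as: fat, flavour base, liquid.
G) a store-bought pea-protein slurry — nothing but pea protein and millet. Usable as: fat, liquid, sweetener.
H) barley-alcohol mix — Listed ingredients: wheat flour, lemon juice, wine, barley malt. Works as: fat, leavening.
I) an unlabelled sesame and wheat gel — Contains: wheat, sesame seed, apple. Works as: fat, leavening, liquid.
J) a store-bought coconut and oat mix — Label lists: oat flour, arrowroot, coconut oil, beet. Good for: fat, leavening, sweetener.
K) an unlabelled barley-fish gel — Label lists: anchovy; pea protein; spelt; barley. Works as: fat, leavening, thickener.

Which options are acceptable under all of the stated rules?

A: vegan, no coconut — OK
B: has whole egg, so not vegan — out
C: only olive oil; none excluded — keep
D: no coconut, vegan — OK
E: works as a fat, vegan, no sesame — OK
F: nothing on the exclusion list — valid
G: vegan, no alcohol — valid
H: has wine, so not alcohol-free — no
I: has sesame seed, so not sesame-free — reject
J: has coconut oil, so not coconut-free — no
K: has anchovy, so not vegan — reject

A, C, D, E, F, G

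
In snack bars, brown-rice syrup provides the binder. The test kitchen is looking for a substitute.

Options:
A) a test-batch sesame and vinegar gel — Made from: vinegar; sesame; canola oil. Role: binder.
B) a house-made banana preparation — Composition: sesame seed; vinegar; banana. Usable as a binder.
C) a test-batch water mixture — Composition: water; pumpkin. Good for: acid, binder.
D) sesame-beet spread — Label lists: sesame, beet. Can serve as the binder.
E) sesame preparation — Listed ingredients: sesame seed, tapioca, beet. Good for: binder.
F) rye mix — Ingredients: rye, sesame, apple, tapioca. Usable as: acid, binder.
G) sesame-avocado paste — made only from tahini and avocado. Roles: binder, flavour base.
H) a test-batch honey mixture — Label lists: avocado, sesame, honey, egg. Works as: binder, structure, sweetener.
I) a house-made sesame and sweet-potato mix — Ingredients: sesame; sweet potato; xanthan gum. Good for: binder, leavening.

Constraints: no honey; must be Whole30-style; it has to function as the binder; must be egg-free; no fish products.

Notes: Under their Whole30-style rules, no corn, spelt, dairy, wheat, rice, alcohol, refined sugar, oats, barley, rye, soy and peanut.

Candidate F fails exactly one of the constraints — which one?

usable as a binder: satisfied
Whole30-style: has rye — fails
egg-free: satisfied
honey-free: satisfied
fish-free: satisfied

Whole30-style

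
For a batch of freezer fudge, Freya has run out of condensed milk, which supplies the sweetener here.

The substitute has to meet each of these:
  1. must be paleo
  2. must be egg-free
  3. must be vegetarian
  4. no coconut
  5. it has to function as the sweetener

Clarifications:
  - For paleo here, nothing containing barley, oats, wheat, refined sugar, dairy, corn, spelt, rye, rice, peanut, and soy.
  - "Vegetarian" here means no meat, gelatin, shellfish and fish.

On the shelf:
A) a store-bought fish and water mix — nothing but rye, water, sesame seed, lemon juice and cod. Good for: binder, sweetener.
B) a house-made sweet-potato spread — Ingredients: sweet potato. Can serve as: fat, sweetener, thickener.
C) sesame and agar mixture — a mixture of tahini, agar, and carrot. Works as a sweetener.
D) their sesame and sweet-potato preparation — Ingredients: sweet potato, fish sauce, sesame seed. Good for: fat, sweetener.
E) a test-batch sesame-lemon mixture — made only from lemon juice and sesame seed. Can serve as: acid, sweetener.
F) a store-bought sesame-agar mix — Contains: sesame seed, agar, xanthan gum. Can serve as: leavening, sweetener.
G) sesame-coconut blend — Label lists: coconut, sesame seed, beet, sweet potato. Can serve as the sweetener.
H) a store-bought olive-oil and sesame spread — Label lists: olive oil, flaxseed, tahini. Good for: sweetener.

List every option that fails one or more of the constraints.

A, D, G

A: has rye, so not paleo; has cod, so not vegetarian — no
B: works as a sweetener, paleo, no coconut — valid
C: only tahini, agar and carrot; none excluded — keep
D: has fish sauce, so not vegetarian — out
E: no coconut, no egg — OK
F: no coconut, paleo — OK
G: has coconut, so not coconut-free — reject
H: only tahini, olive oil and flaxseed; none excluded — keep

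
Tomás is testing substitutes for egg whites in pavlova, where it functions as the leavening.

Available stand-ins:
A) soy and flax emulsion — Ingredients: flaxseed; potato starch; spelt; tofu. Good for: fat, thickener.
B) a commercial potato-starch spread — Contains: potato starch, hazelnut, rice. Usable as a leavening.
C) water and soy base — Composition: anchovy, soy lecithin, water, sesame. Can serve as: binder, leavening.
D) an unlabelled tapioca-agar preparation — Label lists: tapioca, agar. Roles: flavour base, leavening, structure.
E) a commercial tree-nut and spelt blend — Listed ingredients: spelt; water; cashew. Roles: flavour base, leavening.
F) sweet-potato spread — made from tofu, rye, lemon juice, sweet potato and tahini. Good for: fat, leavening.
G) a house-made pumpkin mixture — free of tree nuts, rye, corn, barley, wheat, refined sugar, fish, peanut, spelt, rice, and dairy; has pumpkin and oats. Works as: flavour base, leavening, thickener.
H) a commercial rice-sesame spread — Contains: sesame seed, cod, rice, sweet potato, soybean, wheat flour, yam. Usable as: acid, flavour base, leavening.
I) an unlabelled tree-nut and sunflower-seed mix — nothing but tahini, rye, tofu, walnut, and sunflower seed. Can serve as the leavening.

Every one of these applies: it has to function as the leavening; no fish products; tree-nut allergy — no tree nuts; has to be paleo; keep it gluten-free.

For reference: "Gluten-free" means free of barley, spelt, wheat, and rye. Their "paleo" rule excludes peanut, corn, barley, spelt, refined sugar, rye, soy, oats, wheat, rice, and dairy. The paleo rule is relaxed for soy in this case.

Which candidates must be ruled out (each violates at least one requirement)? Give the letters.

A: not usable as a leavening; has spelt, so not gluten-free (and 1 more) — reject
B: has rice, so not paleo; has hazelnut, so not tree-nut-free — no
C: has anchovy, so not fish-free — out
D: only tapioca and agar; none excluded — OK
E: has spelt, so not gluten-free; has spelt, so not paleo (and 1 more) — out
F: has rye, so not gluten-free; has rye, so not paleo — no
G: has oats, so not paleo — out
H: has wheat flour, so not gluten-free; has rice, so not paleo (and 1 more) — reject
I: has rye, so not gluten-free; has rye, so not paleo (and 1 more) — out

A, B, C, E, F, G, H, I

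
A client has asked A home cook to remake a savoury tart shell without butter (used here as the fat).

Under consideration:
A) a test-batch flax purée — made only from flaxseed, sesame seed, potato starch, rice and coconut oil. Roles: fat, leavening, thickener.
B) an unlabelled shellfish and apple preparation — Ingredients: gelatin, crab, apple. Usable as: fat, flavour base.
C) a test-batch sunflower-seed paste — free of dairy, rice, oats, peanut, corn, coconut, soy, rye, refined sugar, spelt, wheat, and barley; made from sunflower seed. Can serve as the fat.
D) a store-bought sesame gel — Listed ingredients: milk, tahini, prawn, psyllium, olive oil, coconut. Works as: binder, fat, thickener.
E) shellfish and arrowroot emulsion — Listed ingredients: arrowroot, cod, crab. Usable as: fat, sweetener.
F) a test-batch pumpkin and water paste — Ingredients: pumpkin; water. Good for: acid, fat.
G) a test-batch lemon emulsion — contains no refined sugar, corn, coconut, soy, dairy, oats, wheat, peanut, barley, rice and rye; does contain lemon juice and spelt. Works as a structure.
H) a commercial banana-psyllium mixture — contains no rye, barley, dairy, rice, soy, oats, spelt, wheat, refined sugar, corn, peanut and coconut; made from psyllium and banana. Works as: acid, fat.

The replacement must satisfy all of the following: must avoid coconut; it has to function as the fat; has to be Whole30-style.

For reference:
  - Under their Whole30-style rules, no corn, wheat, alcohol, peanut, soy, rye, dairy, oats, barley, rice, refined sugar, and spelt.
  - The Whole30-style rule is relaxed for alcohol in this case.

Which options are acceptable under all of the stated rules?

A: has rice, so not Whole30-style; has coconut oil, so not coconut-free — no
B: all constraints satisfied — keep
C: Whole30-style, no coconut — keep
D: has milk, so not Whole30-style; has coconut, so not coconut-free — reject
E: only cod, crab, and arrowroot; none excluded — OK
F: every rule checks out — keep
G: not usable as a fat; has spelt, so not Whole30-style — reject
H: no coconut, Whole30-style — valid

B, C, E, F, H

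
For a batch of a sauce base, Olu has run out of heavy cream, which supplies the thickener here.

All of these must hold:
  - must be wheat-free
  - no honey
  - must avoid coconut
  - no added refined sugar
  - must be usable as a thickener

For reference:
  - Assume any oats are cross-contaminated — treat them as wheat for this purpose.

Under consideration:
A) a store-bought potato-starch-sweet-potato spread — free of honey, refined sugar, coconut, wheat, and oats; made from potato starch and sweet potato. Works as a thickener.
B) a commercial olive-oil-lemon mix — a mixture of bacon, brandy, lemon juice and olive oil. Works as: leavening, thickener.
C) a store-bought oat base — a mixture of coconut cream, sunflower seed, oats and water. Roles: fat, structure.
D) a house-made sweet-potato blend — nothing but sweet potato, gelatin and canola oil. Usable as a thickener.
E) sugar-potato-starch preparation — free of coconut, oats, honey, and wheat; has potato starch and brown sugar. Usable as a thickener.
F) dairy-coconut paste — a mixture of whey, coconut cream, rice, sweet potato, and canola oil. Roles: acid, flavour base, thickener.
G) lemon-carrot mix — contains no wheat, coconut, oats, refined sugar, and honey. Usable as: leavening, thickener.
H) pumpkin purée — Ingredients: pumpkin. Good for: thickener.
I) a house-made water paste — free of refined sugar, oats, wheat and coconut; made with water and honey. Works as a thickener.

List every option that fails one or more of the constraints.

C, E, F, I

A: works as a thickener, no refined sugar, no coconut — OK
B: nothing on the exclusion list — keep
C: not usable as a thickener; has oats, so not wheat-free (and 1 more) — out
D: all constraints satisfied — valid
E: has brown sugar, so not no-added-sugar — reject
F: has coconut cream, so not coconut-free — out
G: no honey, no refined sugar — OK
H: no coconut, wheat-free — keep
I: has honey, so not honey-free — no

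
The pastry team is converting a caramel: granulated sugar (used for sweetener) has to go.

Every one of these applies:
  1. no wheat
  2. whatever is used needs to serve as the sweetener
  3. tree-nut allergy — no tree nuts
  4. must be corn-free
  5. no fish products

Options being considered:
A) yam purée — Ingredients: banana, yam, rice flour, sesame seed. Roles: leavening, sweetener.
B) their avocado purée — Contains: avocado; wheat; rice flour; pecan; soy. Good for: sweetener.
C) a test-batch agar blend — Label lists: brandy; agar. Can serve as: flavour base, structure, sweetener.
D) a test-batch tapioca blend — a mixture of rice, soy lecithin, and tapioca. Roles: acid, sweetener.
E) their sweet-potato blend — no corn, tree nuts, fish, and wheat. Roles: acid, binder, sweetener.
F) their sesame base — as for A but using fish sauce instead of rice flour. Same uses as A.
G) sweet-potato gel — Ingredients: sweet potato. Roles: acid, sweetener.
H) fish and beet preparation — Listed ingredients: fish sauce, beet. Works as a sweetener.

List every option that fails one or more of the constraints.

B, F, H

A: rice flour and sesame seed etc. — none of it excluded — keep
B: has pecan, so not tree-nut-free; has wheat, so not wheat-free — reject
C: all constraints satisfied — OK
D: all constraints satisfied — valid
E: works as a sweetener, no tree nuts, no fish — OK
F: has fish sauce, so not fish-free — reject
G: only sweet potato; none excluded — keep
H: has fish sauce, so not fish-free — no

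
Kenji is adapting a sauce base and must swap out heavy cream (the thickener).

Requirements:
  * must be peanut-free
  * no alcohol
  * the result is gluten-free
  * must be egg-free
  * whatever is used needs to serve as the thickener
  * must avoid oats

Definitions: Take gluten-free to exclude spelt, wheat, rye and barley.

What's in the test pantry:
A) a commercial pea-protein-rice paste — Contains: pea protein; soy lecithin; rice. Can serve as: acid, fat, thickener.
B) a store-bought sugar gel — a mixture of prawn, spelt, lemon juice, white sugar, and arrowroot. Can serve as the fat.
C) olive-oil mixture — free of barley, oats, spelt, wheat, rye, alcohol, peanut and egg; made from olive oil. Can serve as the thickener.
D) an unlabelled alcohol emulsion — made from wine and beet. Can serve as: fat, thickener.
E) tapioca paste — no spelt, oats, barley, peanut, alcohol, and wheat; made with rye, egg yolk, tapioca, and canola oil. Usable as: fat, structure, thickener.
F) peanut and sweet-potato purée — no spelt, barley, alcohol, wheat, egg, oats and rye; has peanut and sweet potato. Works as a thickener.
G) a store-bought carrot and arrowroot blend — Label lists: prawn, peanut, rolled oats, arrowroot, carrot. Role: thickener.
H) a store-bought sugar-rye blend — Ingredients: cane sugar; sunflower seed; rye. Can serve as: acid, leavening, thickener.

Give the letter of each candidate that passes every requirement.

A, C

A: every rule checks out — valid
B: not usable as a thickener; has spelt, so not gluten-free — reject
C: works as a thickener, no egg, no peanut — keep
D: has wine, so not alcohol-free — reject
E: has rye, so not gluten-free; has egg yolk, so not egg-free — no
F: has peanut, so not peanut-free — no
G: has peanut, so not peanut-free; has rolled oats, so not oat-free — out
H: has rye, so not gluten-free — reject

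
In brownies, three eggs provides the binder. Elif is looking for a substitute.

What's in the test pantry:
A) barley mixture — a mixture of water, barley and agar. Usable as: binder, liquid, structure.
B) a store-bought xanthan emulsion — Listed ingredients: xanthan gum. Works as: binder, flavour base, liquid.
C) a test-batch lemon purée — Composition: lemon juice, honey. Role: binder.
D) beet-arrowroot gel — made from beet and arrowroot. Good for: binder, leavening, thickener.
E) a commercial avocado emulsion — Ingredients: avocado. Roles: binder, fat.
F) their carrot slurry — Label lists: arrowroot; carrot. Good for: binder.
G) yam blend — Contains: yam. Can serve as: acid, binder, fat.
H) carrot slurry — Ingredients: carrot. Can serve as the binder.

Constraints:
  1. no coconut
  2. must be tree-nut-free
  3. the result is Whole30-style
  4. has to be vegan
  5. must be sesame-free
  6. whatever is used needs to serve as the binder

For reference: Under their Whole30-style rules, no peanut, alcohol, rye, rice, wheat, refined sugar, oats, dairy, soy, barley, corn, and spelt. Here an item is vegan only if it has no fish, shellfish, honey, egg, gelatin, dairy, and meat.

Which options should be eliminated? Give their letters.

A, C

A: has barley, so not Whole30-style — out
B: no sesame, no tree nuts — keep
C: has honey, so not vegan — no
D: every rule checks out — OK
E: works as a binder, no sesame, no tree nuts — keep
F: every rule checks out — keep
G: only yam; none excluded — valid
H: only carrot; none excluded — valid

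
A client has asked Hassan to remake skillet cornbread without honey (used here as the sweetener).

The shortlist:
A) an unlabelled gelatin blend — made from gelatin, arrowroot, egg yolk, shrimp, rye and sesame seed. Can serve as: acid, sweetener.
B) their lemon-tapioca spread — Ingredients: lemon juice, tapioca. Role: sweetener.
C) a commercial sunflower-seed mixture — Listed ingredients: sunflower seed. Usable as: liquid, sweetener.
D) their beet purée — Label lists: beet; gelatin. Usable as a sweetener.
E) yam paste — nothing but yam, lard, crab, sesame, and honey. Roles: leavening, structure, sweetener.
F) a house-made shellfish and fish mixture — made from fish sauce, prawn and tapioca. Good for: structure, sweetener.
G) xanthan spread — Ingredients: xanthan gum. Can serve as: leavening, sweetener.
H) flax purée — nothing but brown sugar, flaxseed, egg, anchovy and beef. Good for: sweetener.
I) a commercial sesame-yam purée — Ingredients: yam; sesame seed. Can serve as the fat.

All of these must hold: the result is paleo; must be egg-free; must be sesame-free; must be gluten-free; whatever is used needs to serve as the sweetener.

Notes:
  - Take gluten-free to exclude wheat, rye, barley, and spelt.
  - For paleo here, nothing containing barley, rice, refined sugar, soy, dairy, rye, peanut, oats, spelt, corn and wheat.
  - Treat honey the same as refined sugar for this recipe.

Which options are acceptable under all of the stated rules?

B, C, D, F, G

A: has rye, so not gluten-free; has rye, so not paleo (and 2 more) — out
B: paleo, no egg — keep
C: only sunflower seed; none excluded — valid
D: only gelatin and beet; none excluded — valid
E: has honey, so not paleo; has sesame, so not sesame-free — out
F: no sesame, paleo — OK
G: no egg, gluten-free — OK
H: has brown sugar, so not paleo; has egg, so not egg-free — out
I: not usable as a sweetener; has sesame seed, so not sesame-free — no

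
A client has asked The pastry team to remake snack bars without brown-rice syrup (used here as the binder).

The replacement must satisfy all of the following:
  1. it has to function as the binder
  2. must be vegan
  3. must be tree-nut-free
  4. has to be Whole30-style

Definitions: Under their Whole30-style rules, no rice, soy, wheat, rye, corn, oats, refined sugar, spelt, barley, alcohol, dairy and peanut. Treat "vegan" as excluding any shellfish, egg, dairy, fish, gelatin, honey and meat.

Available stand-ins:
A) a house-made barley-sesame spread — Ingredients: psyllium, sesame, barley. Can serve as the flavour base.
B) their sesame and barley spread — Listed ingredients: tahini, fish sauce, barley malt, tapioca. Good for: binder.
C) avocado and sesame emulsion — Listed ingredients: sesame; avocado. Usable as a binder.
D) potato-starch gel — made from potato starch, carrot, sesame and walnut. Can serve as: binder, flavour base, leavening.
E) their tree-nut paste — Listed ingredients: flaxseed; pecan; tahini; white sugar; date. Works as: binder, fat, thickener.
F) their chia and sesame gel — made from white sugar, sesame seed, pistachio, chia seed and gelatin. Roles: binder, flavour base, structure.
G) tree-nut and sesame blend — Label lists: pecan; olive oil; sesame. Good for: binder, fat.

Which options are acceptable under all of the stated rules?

C

A: not usable as a binder; has barley, so not Whole30-style — reject
B: has barley malt, so not Whole30-style; has fish sauce, so not vegan — reject
C: only sesame and avocado; none excluded — valid
D: has walnut, so not tree-nut-free — no
E: has white sugar, so not Whole30-style; has pecan, so not tree-nut-free — out
F: has white sugar, so not Whole30-style; has gelatin, so not vegan (and 1 more) — out
G: has pecan, so not tree-nut-free — reject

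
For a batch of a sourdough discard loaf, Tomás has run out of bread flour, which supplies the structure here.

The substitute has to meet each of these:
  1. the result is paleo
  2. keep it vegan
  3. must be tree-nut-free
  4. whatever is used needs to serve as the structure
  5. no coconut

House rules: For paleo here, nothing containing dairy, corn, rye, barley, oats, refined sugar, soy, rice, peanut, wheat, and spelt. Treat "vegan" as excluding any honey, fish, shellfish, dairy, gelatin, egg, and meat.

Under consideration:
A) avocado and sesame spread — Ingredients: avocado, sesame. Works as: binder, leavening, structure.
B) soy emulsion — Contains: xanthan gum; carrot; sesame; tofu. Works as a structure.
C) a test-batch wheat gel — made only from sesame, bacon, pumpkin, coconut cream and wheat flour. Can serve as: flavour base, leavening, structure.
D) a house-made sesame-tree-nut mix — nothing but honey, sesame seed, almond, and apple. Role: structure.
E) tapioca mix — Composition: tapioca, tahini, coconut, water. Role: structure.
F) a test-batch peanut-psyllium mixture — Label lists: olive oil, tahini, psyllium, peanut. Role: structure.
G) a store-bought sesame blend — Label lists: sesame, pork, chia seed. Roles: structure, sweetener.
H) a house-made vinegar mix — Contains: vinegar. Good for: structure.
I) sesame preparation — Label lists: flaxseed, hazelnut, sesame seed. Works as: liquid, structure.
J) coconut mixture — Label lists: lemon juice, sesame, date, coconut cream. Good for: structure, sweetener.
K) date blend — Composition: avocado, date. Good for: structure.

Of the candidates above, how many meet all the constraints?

A: vegan, no tree nuts — keep
B: has tofu, so not paleo — reject
C: has wheat flour, so not paleo; has bacon, so not vegan (and 1 more) — no
D: has honey, so not vegan; has almond, so not tree-nut-free — reject
E: has coconut, so not coconut-free — out
F: has peanut, so not paleo — reject
G: has pork, so not vegan — out
H: only vinegar; none excluded — keep
I: has hazelnut, so not tree-nut-free — out
J: has coconut cream, so not coconut-free — no
K: every rule checks out — OK

3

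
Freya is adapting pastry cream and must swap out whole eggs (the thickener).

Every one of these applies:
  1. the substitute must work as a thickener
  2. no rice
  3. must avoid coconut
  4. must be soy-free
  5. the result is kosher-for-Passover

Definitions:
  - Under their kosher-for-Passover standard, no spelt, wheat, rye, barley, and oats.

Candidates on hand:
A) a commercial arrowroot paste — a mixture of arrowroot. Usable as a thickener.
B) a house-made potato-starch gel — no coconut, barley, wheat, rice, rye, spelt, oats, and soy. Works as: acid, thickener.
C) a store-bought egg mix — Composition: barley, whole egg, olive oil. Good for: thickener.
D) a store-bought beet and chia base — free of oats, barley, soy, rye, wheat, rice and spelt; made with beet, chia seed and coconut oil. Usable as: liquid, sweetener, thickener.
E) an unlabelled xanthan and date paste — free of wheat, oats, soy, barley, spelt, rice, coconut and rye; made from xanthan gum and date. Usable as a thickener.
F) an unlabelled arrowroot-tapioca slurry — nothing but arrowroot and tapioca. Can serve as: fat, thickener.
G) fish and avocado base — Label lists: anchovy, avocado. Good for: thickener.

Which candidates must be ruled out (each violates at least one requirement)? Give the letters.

A: nothing on the exclusion list — valid
B: no coconut, no rice — valid
C: has barley, so not kosher-for-Passover — no
D: has coconut oil, so not coconut-free — out
E: works as a thickener, no rice, no coconut — valid
F: nothing on the exclusion list — keep
G: all constraints satisfied — valid

C, D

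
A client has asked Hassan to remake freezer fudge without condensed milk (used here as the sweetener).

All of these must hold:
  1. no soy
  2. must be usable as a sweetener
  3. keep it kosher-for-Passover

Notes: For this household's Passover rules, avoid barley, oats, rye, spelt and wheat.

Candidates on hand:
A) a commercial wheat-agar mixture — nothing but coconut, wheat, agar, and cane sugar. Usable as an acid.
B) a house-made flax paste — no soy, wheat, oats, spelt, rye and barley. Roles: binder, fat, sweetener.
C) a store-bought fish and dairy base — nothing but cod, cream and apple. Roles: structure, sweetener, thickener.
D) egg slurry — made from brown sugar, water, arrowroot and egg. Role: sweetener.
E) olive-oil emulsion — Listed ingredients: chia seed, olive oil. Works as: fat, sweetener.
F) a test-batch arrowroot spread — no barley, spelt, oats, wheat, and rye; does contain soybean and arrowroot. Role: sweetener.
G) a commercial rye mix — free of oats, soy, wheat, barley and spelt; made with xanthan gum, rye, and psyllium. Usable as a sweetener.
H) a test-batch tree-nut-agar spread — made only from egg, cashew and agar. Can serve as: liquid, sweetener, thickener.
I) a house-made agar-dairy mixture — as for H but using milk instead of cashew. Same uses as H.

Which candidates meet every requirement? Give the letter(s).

A: not usable as a sweetener; has wheat, so not kosher-for-Passover — reject
B: no soy, kosher-for-Passover — OK
C: works as a sweetener, kosher-for-Passover, no soy — OK
D: egg and brown sugar etc. — none of it excluded — OK
E: works as a sweetener, kosher-for-Passover, no soy — OK
F: has soybean, so not soy-free — no
G: has rye, so not kosher-for-Passover — no
H: no soy, kosher-for-Passover — keep
I: only milk, egg, and agar; none excluded — OK

B, C, D, E, H, I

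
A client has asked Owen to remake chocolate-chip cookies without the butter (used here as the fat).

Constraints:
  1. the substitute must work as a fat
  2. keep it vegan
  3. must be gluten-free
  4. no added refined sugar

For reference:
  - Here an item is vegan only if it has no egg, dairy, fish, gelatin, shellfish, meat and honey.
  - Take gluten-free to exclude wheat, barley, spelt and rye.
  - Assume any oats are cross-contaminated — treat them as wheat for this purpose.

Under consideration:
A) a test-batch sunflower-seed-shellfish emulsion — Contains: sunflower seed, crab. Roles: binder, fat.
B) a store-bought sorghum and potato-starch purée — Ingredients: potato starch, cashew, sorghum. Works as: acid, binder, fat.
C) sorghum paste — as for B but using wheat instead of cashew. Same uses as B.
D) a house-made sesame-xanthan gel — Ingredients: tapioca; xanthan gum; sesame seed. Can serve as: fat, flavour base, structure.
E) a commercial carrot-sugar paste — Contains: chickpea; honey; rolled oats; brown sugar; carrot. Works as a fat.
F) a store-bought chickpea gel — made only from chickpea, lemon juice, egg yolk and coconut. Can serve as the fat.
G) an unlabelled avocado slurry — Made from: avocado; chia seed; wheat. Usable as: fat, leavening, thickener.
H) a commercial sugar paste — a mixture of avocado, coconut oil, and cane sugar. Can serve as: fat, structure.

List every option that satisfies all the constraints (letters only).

A: has crab, so not vegan — no
B: every rule checks out — valid
C: has wheat, so not gluten-free — reject
D: only sesame seed, xanthan gum and tapioca; none excluded — OK
E: has honey, so not vegan; has rolled oats, so not gluten-free (and 1 more) — no
F: has egg yolk, so not vegan — no
G: has wheat, so not gluten-free — no
H: has cane sugar, so not no-added-sugar — no

B, D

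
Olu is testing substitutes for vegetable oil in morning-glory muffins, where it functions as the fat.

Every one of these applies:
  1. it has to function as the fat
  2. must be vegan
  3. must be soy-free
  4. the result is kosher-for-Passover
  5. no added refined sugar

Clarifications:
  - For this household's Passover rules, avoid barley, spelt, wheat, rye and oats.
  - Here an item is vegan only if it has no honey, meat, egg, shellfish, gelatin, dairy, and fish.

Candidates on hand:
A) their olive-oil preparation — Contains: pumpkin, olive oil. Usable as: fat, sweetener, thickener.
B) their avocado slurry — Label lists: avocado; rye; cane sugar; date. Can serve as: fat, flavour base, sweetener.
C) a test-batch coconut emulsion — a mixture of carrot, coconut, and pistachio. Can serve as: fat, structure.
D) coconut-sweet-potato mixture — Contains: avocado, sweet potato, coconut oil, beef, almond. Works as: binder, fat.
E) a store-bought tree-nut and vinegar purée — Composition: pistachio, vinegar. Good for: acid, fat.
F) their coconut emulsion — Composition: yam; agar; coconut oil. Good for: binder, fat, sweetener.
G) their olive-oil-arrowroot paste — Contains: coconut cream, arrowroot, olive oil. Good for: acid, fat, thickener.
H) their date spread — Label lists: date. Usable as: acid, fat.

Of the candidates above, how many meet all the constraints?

A: all constraints satisfied — keep
B: has rye, so not kosher-for-Passover; has cane sugar, so not no-added-sugar — reject
C: nothing on the exclusion list — valid
D: has beef, so not vegan — no
E: works as a fat, no soy, vegan — keep
F: only coconut oil, yam, and agar; none excluded — keep
G: works as a fat, kosher-for-Passover, vegan — keep
H: vegan, no refined sugar — keep

6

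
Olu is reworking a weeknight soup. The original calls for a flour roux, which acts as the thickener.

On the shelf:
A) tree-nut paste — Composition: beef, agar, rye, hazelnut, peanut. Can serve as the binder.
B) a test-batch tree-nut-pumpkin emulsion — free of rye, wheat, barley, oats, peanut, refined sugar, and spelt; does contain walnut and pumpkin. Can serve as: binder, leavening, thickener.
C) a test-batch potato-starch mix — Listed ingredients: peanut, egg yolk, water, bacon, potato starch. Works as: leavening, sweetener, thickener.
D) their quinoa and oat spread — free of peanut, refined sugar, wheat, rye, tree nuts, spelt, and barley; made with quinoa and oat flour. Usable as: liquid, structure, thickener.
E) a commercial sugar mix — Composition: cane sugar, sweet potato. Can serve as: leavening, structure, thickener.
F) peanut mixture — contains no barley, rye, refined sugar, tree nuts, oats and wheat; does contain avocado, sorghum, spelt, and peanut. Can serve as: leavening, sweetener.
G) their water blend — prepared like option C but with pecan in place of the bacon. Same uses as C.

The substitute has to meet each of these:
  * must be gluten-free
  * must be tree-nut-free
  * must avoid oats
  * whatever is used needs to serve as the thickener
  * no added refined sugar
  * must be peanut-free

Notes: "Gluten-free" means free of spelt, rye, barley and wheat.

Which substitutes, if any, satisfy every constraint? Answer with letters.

A: not usable as a thickener; has rye, so not gluten-free (and 2 more) — out
B: has walnut, so not tree-nut-free — out
C: has peanut, so not peanut-free — reject
D: has oat flour, so not oat-free — out
E: has cane sugar, so not no-added-sugar — out
F: not usable as a thickener; has spelt, so not gluten-free (and 1 more) — no
G: has pecan, so not tree-nut-free; has peanut, so not peanut-free — reject

none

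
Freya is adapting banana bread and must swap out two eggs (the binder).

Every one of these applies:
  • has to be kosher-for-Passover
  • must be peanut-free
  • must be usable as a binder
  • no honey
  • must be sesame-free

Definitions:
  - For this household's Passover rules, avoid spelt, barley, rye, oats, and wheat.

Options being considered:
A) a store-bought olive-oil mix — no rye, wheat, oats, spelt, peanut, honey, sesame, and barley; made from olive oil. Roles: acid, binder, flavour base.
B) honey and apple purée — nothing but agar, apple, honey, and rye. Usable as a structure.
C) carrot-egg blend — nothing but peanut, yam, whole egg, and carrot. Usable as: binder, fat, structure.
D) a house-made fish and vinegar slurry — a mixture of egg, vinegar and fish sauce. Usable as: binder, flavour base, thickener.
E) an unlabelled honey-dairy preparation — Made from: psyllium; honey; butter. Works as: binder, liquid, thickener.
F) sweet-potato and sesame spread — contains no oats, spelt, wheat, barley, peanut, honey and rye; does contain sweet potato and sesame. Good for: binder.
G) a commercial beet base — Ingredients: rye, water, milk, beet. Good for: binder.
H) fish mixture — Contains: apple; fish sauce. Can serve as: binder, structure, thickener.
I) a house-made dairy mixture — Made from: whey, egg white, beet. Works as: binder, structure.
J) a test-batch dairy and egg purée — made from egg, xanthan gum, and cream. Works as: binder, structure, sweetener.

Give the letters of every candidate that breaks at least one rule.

B, C, E, F, G

A: no peanut, no sesame — OK
B: not usable as a binder; has rye, so not kosher-for-Passover (and 1 more) — reject
C: has peanut, so not peanut-free — reject
D: works as a binder, no sesame, no peanut — keep
E: has honey, so not honey-free — no
F: has sesame, so not sesame-free — no
G: has rye, so not kosher-for-Passover — out
H: only fish sauce and apple; none excluded — OK
I: kosher-for-Passover, no honey — valid
J: only cream, egg, and xanthan gum; none excluded — valid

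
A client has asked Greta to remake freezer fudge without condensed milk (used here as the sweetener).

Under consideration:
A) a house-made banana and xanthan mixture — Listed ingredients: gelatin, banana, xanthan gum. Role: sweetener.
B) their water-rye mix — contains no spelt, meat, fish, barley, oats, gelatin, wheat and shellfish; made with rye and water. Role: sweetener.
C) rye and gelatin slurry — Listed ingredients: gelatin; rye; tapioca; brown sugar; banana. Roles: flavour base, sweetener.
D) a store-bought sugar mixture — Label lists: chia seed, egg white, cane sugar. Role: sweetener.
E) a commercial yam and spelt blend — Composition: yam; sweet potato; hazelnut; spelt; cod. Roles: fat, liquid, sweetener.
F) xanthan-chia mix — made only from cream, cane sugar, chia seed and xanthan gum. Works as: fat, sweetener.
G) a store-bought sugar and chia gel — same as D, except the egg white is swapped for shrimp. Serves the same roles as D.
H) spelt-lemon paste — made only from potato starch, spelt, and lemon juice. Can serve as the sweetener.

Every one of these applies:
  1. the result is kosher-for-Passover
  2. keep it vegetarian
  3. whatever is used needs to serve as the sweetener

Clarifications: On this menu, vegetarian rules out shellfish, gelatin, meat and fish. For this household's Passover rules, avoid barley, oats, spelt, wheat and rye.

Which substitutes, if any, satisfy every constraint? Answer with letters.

D, F

A: has gelatin, so not vegetarian — out
B: has rye, so not kosher-for-Passover — out
C: has gelatin, so not vegetarian; has rye, so not kosher-for-Passover — reject
D: works as a sweetener, vegetarian, kosher-for-Passover — OK
E: has cod, so not vegetarian; has spelt, so not kosher-for-Passover — reject
F: nothing on the exclusion list — valid
G: has shrimp, so not vegetarian — no
H: has spelt, so not kosher-for-Passover — no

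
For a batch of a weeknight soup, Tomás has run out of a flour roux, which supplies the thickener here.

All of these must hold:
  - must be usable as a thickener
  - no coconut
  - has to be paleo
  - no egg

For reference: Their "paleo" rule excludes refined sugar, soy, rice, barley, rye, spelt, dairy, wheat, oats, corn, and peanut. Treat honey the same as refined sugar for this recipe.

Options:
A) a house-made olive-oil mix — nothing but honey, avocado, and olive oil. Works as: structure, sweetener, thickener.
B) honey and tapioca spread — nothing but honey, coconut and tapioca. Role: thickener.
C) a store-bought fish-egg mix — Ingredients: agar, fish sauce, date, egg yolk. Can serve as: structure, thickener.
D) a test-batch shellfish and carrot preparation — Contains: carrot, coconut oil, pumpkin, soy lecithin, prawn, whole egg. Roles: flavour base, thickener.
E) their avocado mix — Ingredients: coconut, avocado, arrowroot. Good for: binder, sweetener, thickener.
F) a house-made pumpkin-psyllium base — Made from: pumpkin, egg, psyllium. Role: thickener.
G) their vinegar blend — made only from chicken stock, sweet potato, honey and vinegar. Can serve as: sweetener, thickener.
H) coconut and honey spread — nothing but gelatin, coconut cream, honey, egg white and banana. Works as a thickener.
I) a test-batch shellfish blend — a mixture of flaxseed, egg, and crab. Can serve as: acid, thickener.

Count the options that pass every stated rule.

A: has honey, so not paleo — no
B: has honey, so not paleo; has coconut, so not coconut-free — no
C: has egg yolk, so not egg-free — out
D: has soy lecithin, so not paleo; has coconut oil, so not coconut-free (and 1 more) — no
E: has coconut, so not coconut-free — no
F: has egg, so not egg-free — out
G: has honey, so not paleo — no
H: has honey, so not paleo; has coconut cream, so not coconut-free (and 1 more) — out
I: has egg, so not egg-free — no

0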